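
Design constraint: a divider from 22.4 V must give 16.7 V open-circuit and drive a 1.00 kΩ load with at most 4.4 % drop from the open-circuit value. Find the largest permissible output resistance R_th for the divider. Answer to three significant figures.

Loading drop = R_th/(R_th + R_L) ≤ 0.0440, so R_th ≤ R_L · ε/(1−ε) = 1.00 kΩ × 0.0440/0.9560 = 46.0 Ω.
(Any R1, R2 with R2/(R1+R2) = 0.746 and R1‖R2 ≤ 46.0 Ω will meet the spec.)

R_th ≤ 46.0 Ω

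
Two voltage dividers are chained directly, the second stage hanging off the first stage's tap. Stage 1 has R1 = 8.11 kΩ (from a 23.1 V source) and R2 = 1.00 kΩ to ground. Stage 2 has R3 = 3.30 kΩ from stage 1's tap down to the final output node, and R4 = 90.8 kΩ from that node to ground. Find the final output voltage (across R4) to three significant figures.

Stage 2 presents R3+R4 = 94.10 kΩ as a load on stage 1's tap.
Stage 1's lower leg becomes R2‖(R3+R4) = 0.9895 kΩ, so V_mid = 23.1 × 0.9895/9.099 = 2.512 V.
Stage 2 is itself unloaded: V_out = V_mid × R4/(R3+R4) = 2.512 × 90.8/94.10 = 2.42 V.

V_out ≈ 2.42 V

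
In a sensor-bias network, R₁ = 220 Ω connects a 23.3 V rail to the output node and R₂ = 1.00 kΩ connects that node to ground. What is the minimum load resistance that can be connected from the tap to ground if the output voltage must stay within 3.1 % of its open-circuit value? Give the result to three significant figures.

R_L(min) ≈ 5.64 kΩ

Output resistance R_th = R₁‖R₂ = (220 × 1000)/1220 = 180.3 Ω.
The fractional drop is R_th/(R_th + R_L); requiring this ≤ 0.0310 gives R_L ≥ R_th(1/0.0310 − 1) = 180.3 × 31.26 = 5.64 kΩ.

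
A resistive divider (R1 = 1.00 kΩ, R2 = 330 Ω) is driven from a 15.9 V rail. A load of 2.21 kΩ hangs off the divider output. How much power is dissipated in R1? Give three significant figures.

P ≈ 153 mW

Total resistance from the source is R1 + (R2‖R_L) = 1287 Ω, so I = 15.9/1287 Ω = 12.35 mA.
P = I²·R1 = (12.35 mA)² × 1.00 kΩ = 153 mW.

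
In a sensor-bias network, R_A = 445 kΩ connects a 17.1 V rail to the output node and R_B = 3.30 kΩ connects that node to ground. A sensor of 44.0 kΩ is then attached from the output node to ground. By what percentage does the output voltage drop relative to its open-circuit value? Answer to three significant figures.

The divider's output (Thévenin) resistance is R_A‖R_B = 3.276 kΩ.
Fractional drop under load = R_th/(R_th + R_L) = 3.276 / (3.276 + 44.0) = 0.06929.
So the output falls by 6.93 %.

6.93 %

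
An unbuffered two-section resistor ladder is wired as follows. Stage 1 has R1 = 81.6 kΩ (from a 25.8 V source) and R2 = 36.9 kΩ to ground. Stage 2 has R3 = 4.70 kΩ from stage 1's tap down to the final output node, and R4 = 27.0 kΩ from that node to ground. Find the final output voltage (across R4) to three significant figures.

V_out ≈ 3.80 V

Stage 2 presents R3+R4 = 31.70 kΩ as a load on stage 1's tap.
Stage 1's lower leg becomes R2‖(R3+R4) = 17.05 kΩ, so V_mid = 25.8 × 17.05/98.65 = 4.459 V.
Stage 2 is itself unloaded: V_out = V_mid × R4/(R3+R4) = 4.459 × 27.0/31.70 = 3.80 V.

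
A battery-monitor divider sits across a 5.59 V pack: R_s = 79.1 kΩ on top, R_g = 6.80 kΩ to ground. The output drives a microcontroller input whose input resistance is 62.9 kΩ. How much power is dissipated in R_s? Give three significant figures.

Total resistance from the source is R_s + (R_g‖R_L) = 85.24 kΩ, so I = 5.59/85.24 kΩ = 0.06558 mA.
P = I²·R_s = (0.06558 mA)² × 79.1 kΩ = 0.340 mW.

P ≈ 0.340 mW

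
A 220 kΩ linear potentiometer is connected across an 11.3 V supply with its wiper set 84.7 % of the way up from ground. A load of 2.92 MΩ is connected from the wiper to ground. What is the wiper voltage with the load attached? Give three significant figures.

V ≈ 9.48 V

The wiper splits the pot into (1−α)R = 33.66 kΩ above and αR = 186.3 kΩ below.
Lower section ‖ load = 175.2 kΩ.
V_wiper = 11.3 × 175.2/(33.66 + 175.2) = 9.48 V.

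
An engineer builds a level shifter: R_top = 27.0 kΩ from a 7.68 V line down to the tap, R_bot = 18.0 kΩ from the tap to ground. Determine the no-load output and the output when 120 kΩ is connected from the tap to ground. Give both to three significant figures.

Open-circuit: V = 7.68 × 18.0/(27.0 + 18.0) = 3.07 V.
With the load, R_bot becomes R_bot‖R_L = 15.65 kΩ, so V = 7.68 × 15.65/42.65 = 2.82 V.

Unloaded: 3.07 V; loaded: 2.82 V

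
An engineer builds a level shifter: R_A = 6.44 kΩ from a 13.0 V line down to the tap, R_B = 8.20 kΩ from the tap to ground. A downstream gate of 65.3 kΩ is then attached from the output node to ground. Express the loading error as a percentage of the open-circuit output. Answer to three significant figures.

5.23 %

The divider's output (Thévenin) resistance is R_A‖R_B = 3.607 kΩ.
Fractional drop under load = R_th/(R_th + R_L) = 3.607 / (3.607 + 65.3) = 0.05235.
So the output falls by 5.23 %.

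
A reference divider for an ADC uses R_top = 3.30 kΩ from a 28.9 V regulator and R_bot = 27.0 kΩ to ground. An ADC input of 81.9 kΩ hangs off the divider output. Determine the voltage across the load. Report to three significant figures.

The load sits in parallel with R_bot: R_bot‖R_L = (27.0 × 81.9) / (27.0 + 81.9) = 20.31 kΩ.
V_out = 28.9 × 20.31 / (3.30 + 20.31) = 28.9 × 20.31/23.61 = 24.9 V.

V_out ≈ 24.9 V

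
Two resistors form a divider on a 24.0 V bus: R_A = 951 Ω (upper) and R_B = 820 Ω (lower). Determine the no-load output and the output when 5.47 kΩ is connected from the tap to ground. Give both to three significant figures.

Open-circuit: V = 24.0 × 820/(951 + 820) = 11.1 V.
With the load, R_B becomes R_B‖R_L = 713.1 Ω, so V = 24.0 × 713.1/1664 = 10.3 V.

Unloaded: 11.1 V; loaded: 10.3 V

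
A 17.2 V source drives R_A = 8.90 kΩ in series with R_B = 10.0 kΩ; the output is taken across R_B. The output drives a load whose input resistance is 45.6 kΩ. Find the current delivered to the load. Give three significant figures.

R_B‖R_L = 8.201 kΩ; V_out = 17.2 × 8.201/17.10 = 8.249 V.
I_L = V_out / R_L = 8.249 / 45.6 kΩ = 0.181 mA.

I_L ≈ 0.181 mA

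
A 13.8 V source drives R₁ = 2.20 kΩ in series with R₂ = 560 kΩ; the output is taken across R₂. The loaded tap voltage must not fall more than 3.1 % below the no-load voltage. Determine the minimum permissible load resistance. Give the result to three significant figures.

Output resistance R_th = R₁‖R₂ = (2.20 × 560)/562.2 = 2.191 kΩ.
The fractional drop is R_th/(R_th + R_L); requiring this ≤ 0.0310 gives R_L ≥ R_th(1/0.0310 − 1) = 2.191 × 31.26 = 68.5 kΩ.

R_L(min) ≈ 68.5 kΩ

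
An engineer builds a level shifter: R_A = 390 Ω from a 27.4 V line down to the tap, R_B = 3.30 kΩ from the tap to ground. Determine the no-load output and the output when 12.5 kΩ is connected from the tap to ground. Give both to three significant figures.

Open-circuit: V = 27.4 × 3300/(390 + 3300) = 24.5 V.
With the load, R_B becomes R_B‖R_L = 2611 Ω, so V = 27.4 × 2611/3001 = 23.8 V.

Unloaded: 24.5 V; loaded: 23.8 V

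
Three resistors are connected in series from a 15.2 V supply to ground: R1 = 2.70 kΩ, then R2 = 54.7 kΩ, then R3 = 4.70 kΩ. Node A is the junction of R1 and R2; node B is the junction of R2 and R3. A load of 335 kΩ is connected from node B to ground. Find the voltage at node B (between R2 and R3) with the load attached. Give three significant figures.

At node B, R3 is in parallel with the load: R3‖R_L = 4.635 kΩ.
Below node A the resistance is R2 + (R3‖R_L) = 59.33 kΩ, so V_A = 15.2 × 59.33/62.03 = 14.54 V.
Then V_B = V_A × (R3‖R_L)/(R2 + R3‖R_L) = 14.54 × 4.635/59.33 = 1.14 V.

V ≈ 1.14 V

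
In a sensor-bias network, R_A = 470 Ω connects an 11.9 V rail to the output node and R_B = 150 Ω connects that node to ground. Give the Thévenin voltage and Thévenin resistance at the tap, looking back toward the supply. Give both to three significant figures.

V_th is the open-circuit tap voltage: 11.9 × 150/(470 + 150) = 2.88 V.
With the supply zeroed, R_A and R_B appear in parallel from the tap: R_th = R_A‖R_B = (470 × 150)/620.0 = 114 Ω.

V_th = 2.88 V, R_th = 114 Ω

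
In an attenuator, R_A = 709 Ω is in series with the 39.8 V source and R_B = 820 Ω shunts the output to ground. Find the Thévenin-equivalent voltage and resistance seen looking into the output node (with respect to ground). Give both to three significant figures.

V_th is the open-circuit tap voltage: 39.8 × 820/(709 + 820) = 21.3 V.
With the supply zeroed, R_A and R_B appear in parallel from the tap: R_th = R_A‖R_B = (709 × 820)/1529 = 380 Ω.

V_th = 21.3 V, R_th = 380 Ω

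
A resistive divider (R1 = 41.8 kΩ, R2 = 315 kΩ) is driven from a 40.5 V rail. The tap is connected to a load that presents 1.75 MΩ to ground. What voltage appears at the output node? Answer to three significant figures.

V_out ≈ 35.0 V

The load sits in parallel with R2: R2‖R_L = (315 × 1750) / (315 + 1750) = 266.9 kΩ.
V_out = 40.5 × 266.9 / (41.8 + 266.9) = 40.5 × 266.9/308.7 = 35.0 V.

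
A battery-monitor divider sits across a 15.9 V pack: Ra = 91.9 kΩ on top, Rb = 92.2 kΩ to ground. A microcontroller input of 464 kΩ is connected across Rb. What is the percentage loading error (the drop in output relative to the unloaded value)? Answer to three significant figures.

Unloaded V = 15.9 × 92.2/184.1 = 7.9630 V.
Loaded: Rb‖R_L = 76.92 kΩ, giving V = 15.9 × 76.92/168.8 = 7.2444 V.
Drop = (7.9630 − 7.2444) / 7.9630 = 9.02 %.

9.02 %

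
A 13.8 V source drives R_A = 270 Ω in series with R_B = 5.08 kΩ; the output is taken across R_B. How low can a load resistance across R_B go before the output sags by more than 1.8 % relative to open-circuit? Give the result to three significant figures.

Output resistance R_th = R_A‖R_B = (270 × 5080)/5350 = 256.4 Ω.
The fractional drop is R_th/(R_th + R_L); requiring this ≤ 0.0180 gives R_L ≥ R_th(1/0.0180 − 1) = 256.4 × 54.56 = 14.0 kΩ.

R_L(min) ≈ 14.0 kΩ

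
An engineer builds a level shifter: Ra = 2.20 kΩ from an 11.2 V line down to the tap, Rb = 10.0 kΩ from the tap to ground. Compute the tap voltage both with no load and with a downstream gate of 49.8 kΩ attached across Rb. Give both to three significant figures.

Unloaded: 9.18 V; loaded: 8.86 V

Open-circuit: V = 11.2 × 10.0/(2.20 + 10.0) = 9.18 V.
With the load, Rb becomes Rb‖R_L = 8.328 kΩ, so V = 11.2 × 8.328/10.53 = 8.86 V.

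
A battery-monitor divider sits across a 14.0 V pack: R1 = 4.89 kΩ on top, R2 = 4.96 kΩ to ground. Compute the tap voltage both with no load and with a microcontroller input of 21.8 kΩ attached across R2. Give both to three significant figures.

Open-circuit: V = 14.0 × 4.96/(4.89 + 4.96) = 7.05 V.
With the load, R2 becomes R2‖R_L = 4.041 kΩ, so V = 14.0 × 4.041/8.931 = 6.33 V.

Unloaded: 7.05 V; loaded: 6.33 V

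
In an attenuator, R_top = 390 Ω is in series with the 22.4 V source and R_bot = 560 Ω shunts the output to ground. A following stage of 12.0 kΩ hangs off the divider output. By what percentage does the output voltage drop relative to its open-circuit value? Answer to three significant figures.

The divider's output (Thévenin) resistance is R_top‖R_bot = 229.9 Ω.
Fractional drop under load = R_th/(R_th + R_L) = 229.9 / (229.9 + 12000) = 0.01880.
So the output falls by 1.88 %.

1.88 %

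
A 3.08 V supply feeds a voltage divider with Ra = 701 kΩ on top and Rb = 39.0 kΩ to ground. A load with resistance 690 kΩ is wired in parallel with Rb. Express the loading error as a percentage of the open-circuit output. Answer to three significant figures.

The divider's output (Thévenin) resistance is Ra‖Rb = 36.94 kΩ.
Fractional drop under load = R_th/(R_th + R_L) = 36.94 / (36.94 + 690) = 0.05082.
So the output falls by 5.08 %.

5.08 %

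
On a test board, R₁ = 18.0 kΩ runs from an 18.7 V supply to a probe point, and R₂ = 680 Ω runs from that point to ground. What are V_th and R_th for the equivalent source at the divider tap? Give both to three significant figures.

V_th = 0.681 V, R_th = 655 Ω

V_th is the open-circuit tap voltage: 18.7 × 680/(18000 + 680) = 0.681 V.
With the supply zeroed, R₁ and R₂ appear in parallel from the tap: R_th = R₁‖R₂ = (18000 × 680)/18680 = 655 Ω.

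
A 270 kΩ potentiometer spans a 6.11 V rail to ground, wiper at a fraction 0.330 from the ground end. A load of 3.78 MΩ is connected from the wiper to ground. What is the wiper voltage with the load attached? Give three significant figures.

V ≈ 1.98 V

The wiper splits the pot into (1−α)R = 180.9 kΩ above and αR = 89.10 kΩ below.
Lower section ‖ load = 87.05 kΩ.
V_wiper = 6.11 × 87.05/(180.9 + 87.05) = 1.98 V.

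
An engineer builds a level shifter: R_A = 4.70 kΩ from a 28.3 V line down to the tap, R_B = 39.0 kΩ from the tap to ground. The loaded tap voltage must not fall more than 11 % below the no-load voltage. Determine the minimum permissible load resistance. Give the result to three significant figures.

Output resistance R_th = R_A‖R_B = (4.70 × 39.0)/43.70 = 4.195 kΩ.
The fractional drop is R_th/(R_th + R_L); requiring this ≤ 0.110 gives R_L ≥ R_th(1/0.110 − 1) = 4.195 × 8.091 = 33.9 kΩ.

R_L(min) ≈ 33.9 kΩ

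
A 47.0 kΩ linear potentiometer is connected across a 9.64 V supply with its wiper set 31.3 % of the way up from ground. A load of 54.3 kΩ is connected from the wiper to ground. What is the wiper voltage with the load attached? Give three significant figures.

V ≈ 2.54 V

The wiper splits the pot into (1−α)R = 32.29 kΩ above and αR = 14.71 kΩ below.
Lower section ‖ load = 11.58 kΩ.
V_wiper = 9.64 × 11.58/(32.29 + 11.58) = 2.54 V.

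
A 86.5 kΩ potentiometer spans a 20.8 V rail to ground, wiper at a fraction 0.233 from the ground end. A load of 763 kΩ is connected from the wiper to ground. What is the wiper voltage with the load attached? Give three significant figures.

The wiper splits the pot into (1−α)R = 66.35 kΩ above and αR = 20.15 kΩ below.
Lower section ‖ load = 19.64 kΩ.
V_wiper = 20.8 × 19.64/(66.35 + 19.64) = 4.75 V.

V ≈ 4.75 V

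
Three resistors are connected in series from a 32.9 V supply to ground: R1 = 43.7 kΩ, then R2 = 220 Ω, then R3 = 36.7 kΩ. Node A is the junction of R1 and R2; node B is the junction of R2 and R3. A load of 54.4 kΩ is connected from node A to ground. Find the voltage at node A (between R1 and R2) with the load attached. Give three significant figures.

Below node A the series string R2+R3 = 36920 Ω sits in parallel with the 54400 Ω load: 21990 Ω.
V_A = 32.9 × 21990/(43700 + 21990) = 11.0 V.

V ≈ 11.0 V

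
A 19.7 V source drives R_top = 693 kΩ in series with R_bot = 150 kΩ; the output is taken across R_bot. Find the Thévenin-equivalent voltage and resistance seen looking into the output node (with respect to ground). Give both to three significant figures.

V_th = 3.51 V, R_th = 123 kΩ

V_th is the open-circuit tap voltage: 19.7 × 150/(693 + 150) = 3.51 V.
With the supply zeroed, R_top and R_bot appear in parallel from the tap: R_th = R_top‖R_bot = (693 × 150)/843.0 = 123 kΩ.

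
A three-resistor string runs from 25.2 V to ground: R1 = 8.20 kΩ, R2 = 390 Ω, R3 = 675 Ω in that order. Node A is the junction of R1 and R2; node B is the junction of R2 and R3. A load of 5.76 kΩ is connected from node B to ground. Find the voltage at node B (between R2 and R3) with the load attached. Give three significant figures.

V ≈ 1.66 V

At node B, R3 is in parallel with the load: R3‖R_L = 604.2 Ω.
Below node A the resistance is R2 + (R3‖R_L) = 994.2 Ω, so V_A = 25.2 × 994.2/9194 = 2.725 V.
Then V_B = V_A × (R3‖R_L)/(R2 + R3‖R_L) = 2.725 × 604.2/994.2 = 1.66 V.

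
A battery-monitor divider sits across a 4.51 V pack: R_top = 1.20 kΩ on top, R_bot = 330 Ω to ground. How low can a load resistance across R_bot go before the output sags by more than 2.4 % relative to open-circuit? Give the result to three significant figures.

R_L(min) ≈ 10.5 kΩ

Output resistance R_th = R_top‖R_bot = (1200 × 330)/1530 = 258.8 Ω.
The fractional drop is R_th/(R_th + R_L); requiring this ≤ 0.0240 gives R_L ≥ R_th(1/0.0240 − 1) = 258.8 × 40.67 = 10.5 kΩ.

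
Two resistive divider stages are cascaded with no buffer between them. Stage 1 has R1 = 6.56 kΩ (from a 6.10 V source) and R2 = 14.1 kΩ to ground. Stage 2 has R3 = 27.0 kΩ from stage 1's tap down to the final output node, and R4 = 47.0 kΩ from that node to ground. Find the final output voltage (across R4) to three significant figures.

V_out ≈ 2.49 V

Stage 2 presents R3+R4 = 74.00 kΩ as a load on stage 1's tap.
Stage 1's lower leg becomes R2‖(R3+R4) = 11.84 kΩ, so V_mid = 6.10 × 11.84/18.40 = 3.926 V.
Stage 2 is itself unloaded: V_out = V_mid × R4/(R3+R4) = 3.926 × 47.0/74.00 = 2.49 V.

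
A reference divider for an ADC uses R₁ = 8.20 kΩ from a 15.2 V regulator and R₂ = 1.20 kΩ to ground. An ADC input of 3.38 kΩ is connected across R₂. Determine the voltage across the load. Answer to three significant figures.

The load sits in parallel with R₂: R₂‖R_L = (1.20 × 3.38) / (1.20 + 3.38) = 0.8856 kΩ.
V_out = 15.2 × 0.8856 / (8.20 + 0.8856) = 15.2 × 0.8856/9.086 = 1.48 V.
(Unloaded it would have been 1.94 V.)

V_out ≈ 1.48 V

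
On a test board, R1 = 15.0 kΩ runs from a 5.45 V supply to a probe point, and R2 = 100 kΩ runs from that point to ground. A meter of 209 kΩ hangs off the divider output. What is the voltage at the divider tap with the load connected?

V_out ≈ 4.46 V

The load sits in parallel with R2: R2‖R_L = (100 × 209) / (100 + 209) = 67.64 kΩ.
V_out = 5.45 × 67.64 / (15.0 + 67.64) = 5.45 × 67.64/82.64 = 4.46 V.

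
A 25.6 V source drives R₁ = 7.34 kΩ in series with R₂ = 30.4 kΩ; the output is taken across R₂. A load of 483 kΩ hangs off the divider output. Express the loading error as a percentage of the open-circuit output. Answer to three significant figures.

The divider's output (Thévenin) resistance is R₁‖R₂ = 5.912 kΩ.
Fractional drop under load = R_th/(R_th + R_L) = 5.912 / (5.912 + 483) = 0.01209.
So the output falls by 1.21 %.

1.21 %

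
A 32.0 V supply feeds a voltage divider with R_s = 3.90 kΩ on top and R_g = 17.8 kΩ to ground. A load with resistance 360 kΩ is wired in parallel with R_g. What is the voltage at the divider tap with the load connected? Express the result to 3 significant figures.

The load sits in parallel with R_g: R_g‖R_L = (17.8 × 360) / (17.8 + 360) = 16.96 kΩ.
V_out = 32.0 × 16.96 / (3.90 + 16.96) = 32.0 × 16.96/20.86 = 26.0 V.

V_out ≈ 26.0 V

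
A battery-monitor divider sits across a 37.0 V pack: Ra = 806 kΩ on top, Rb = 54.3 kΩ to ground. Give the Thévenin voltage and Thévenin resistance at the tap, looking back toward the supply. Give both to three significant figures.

V_th is the open-circuit tap voltage: 37.0 × 54.3/(806 + 54.3) = 2.34 V.
With the supply zeroed, Ra and Rb appear in parallel from the tap: R_th = Ra‖Rb = (806 × 54.3)/860.3 = 50.9 kΩ.

V_th = 2.34 V, R_th = 50.9 kΩ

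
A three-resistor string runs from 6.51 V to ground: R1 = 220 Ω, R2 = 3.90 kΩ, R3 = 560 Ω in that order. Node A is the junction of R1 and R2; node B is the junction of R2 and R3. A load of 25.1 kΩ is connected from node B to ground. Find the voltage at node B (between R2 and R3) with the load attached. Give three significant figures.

V ≈ 0.764 V

At node B, R3 is in parallel with the load: R3‖R_L = 547.8 Ω.
Below node A the resistance is R2 + (R3‖R_L) = 4448 Ω, so V_A = 6.51 × 4448/4668 = 6.203 V.
Then V_B = V_A × (R3‖R_L)/(R2 + R3‖R_L) = 6.203 × 547.8/4448 = 0.764 V.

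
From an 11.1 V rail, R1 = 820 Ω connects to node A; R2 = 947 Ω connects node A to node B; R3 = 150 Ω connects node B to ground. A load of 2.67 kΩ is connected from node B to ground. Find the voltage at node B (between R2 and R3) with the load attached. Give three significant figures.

V ≈ 0.826 V

At node B, R3 is in parallel with the load: R3‖R_L = 142.0 Ω.
Below node A the resistance is R2 + (R3‖R_L) = 1089 Ω, so V_A = 11.1 × 1089/1909 = 6.332 V.
Then V_B = V_A × (R3‖R_L)/(R2 + R3‖R_L) = 6.332 × 142.0/1089 = 0.826 V.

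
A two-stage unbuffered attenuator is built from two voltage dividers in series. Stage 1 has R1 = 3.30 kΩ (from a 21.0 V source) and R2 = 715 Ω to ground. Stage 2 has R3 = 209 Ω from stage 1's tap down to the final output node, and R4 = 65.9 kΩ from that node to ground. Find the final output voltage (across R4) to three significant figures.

Stage 2 presents R3+R4 = 66110 Ω as a load on stage 1's tap.
Stage 1's lower leg becomes R2‖(R3+R4) = 707.3 Ω, so V_mid = 21.0 × 707.3/4007 = 3.707 V.
Stage 2 is itself unloaded: V_out = V_mid × R4/(R3+R4) = 3.707 × 65900/66110 = 3.70 V.

V_out ≈ 3.70 V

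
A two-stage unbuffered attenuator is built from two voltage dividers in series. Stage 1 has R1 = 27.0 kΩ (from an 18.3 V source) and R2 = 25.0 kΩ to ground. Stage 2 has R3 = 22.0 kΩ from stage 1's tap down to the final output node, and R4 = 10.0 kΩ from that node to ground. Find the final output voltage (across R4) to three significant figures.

Stage 2 presents R3+R4 = 32.00 kΩ as a load on stage 1's tap.
Stage 1's lower leg becomes R2‖(R3+R4) = 14.04 kΩ, so V_mid = 18.3 × 14.04/41.04 = 6.259 V.
Stage 2 is itself unloaded: V_out = V_mid × R4/(R3+R4) = 6.259 × 10.0/32.00 = 1.96 V.

V_out ≈ 1.96 V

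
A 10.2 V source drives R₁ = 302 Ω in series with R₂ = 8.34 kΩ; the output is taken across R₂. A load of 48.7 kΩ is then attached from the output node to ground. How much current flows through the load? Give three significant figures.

I_L ≈ 0.201 mA

R₂‖R_L = 7121 Ω; V_out = 10.2 × 7121/7423 = 9.785 V.
I_L = V_out / R_L = 9.785 / 48.7 kΩ = 0.201 mA.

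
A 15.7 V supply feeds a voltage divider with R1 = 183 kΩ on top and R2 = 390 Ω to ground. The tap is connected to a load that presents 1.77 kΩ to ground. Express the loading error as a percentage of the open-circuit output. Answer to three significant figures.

18.0 %

The divider's output (Thévenin) resistance is R1‖R2 = 389.2 Ω.
Fractional drop under load = R_th/(R_th + R_L) = 389.2 / (389.2 + 1770) = 0.1802.
So the output falls by 18.0 %.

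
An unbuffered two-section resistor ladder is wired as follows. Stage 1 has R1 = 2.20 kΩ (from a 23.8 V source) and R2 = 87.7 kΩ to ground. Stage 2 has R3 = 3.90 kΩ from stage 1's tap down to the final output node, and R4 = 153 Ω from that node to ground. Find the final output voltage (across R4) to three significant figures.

V_out ≈ 0.573 V

Stage 2 presents R3+R4 = 4053 Ω as a load on stage 1's tap.
Stage 1's lower leg becomes R2‖(R3+R4) = 3874 Ω, so V_mid = 23.8 × 3874/6074 = 15.18 V.
Stage 2 is itself unloaded: V_out = V_mid × R4/(R3+R4) = 15.18 × 153/4053 = 0.573 V.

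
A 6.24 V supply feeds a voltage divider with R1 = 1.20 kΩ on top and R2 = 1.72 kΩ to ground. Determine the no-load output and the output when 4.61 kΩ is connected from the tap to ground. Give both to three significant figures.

Open-circuit: V = 6.24 × 1.72/(1.20 + 1.72) = 3.68 V.
With the load, R2 becomes R2‖R_L = 1.253 kΩ, so V = 6.24 × 1.253/2.453 = 3.19 V.

Unloaded: 3.68 V; loaded: 3.19 V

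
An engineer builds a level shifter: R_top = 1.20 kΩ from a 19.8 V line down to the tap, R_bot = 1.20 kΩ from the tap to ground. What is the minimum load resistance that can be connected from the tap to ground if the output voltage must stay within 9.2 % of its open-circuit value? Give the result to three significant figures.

R_L(min) ≈ 5.92 kΩ

Output resistance R_th = R_top‖R_bot = (1200 × 1200)/2400 = 600.0 Ω.
The fractional drop is R_th/(R_th + R_L); requiring this ≤ 0.0920 gives R_L ≥ R_th(1/0.0920 − 1) = 600.0 × 9.870 = 5.92 kΩ.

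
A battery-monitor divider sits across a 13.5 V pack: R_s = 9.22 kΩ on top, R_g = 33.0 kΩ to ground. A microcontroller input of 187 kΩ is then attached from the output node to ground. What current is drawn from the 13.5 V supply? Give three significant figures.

I ≈ 0.362 mA

R_g‖R_L = 28.05 kΩ, so the source sees R_s + R_g‖R_L = 37.27 kΩ.
I = 13.5 V / 37.27 kΩ = 0.362 mA.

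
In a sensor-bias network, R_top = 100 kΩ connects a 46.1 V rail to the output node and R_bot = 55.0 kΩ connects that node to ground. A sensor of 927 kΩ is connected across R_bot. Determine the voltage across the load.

V_out ≈ 15.8 V

The load sits in parallel with R_bot: R_bot‖R_L = (55.0 × 927) / (55.0 + 927) = 51.92 kΩ.
V_out = 46.1 × 51.92 / (100 + 51.92) = 46.1 × 51.92/151.9 = 15.8 V.
(Unloaded it would have been 16.4 V.)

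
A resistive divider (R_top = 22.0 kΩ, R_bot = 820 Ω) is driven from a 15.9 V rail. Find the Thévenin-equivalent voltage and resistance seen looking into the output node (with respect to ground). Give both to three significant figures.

V_th is the open-circuit tap voltage: 15.9 × 820/(22000 + 820) = 0.571 V.
With the supply zeroed, R_top and R_bot appear in parallel from the tap: R_th = R_top‖R_bot = (22000 × 820)/22820 = 791 Ω.

V_th = 0.571 V, R_th = 791 Ω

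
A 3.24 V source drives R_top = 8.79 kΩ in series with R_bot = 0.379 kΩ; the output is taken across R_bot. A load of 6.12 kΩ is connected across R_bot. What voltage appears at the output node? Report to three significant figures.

V_out ≈ 0.126 V

The load sits in parallel with R_bot: R_bot‖R_L = (379 × 6120) / (379 + 6120) = 356.9 Ω.
V_out = 3.24 × 356.9 / (8790 + 356.9) = 3.24 × 356.9/9147 = 0.126 V.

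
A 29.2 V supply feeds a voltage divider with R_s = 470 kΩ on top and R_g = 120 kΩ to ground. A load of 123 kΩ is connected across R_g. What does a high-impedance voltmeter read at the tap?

The load sits in parallel with R_g: R_g‖R_L = (120 × 123) / (120 + 123) = 60.74 kΩ.
V_out = 29.2 × 60.74 / (470 + 60.74) = 29.2 × 60.74/530.7 = 3.34 V.
(Unloaded it would have been 5.94 V.)

V_out ≈ 3.34 V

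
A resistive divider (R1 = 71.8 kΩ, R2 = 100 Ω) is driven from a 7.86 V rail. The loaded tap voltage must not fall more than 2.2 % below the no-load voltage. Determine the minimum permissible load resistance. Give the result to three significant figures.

R_L(min) ≈ 4.44 kΩ

Output resistance R_th = R1‖R2 = (71800 × 100)/71900 = 99.86 Ω.
The fractional drop is R_th/(R_th + R_L); requiring this ≤ 0.0220 gives R_L ≥ R_th(1/0.0220 − 1) = 99.86 × 44.45 = 4.44 kΩ.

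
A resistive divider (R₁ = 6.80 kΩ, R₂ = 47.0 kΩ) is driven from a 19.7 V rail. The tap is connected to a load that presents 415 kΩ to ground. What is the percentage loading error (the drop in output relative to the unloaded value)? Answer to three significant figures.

The divider's output (Thévenin) resistance is R₁‖R₂ = 5.941 kΩ.
Fractional drop under load = R_th/(R_th + R_L) = 5.941 / (5.941 + 415) = 0.01411.
So the output falls by 1.41 %.

1.41 %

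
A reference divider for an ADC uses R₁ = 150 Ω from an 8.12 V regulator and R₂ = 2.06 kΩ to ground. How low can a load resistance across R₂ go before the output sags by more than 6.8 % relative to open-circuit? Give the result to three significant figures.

R_L(min) ≈ 1.92 kΩ

Output resistance R_th = R₁‖R₂ = (150 × 2060)/2210 = 139.8 Ω.
The fractional drop is R_th/(R_th + R_L); requiring this ≤ 0.0680 gives R_L ≥ R_th(1/0.0680 − 1) = 139.8 × 13.71 = 1.92 kΩ.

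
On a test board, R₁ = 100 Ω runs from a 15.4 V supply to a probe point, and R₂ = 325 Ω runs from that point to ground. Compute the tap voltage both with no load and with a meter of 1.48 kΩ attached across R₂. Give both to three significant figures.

Open-circuit: V = 15.4 × 325/(100 + 325) = 11.8 V.
With the load, R₂ becomes R₂‖R_L = 266.5 Ω, so V = 15.4 × 266.5/366.5 = 11.2 V.

Unloaded: 11.8 V; loaded: 11.2 V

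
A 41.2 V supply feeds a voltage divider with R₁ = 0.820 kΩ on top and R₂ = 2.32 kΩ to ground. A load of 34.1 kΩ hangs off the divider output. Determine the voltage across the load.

V_out ≈ 29.9 V

The load sits in parallel with R₂: R₂‖R_L = (2320 × 34100) / (2320 + 34100) = 2172 Ω.
V_out = 41.2 × 2172 / (820 + 2172) = 41.2 × 2172/2992 = 29.9 V.
(Unloaded it would have been 30.4 V.)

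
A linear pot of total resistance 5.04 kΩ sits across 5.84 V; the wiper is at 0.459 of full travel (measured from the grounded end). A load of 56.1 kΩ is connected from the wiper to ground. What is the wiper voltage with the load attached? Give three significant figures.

The wiper splits the pot into (1−α)R = 2.727 kΩ above and αR = 2.313 kΩ below.
Lower section ‖ load = 2.222 kΩ.
V_wiper = 5.84 × 2.222/(2.727 + 2.222) = 2.62 V.

V ≈ 2.62 V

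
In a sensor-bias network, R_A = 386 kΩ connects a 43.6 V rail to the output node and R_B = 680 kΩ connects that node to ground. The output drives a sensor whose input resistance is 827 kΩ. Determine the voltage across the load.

The load sits in parallel with R_B: R_B‖R_L = (680 × 827) / (680 + 827) = 373.2 kΩ.
V_out = 43.6 × 373.2 / (386 + 373.2) = 43.6 × 373.2/759.2 = 21.4 V.

V_out ≈ 21.4 V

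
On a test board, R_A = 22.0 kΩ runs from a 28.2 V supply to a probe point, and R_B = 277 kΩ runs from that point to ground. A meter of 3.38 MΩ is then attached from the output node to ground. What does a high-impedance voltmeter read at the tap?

V_out ≈ 26.0 V

The load sits in parallel with R_B: R_B‖R_L = (277 × 3380) / (277 + 3380) = 256.0 kΩ.
V_out = 28.2 × 256.0 / (22.0 + 256.0) = 28.2 × 256.0/278.0 = 26.0 V.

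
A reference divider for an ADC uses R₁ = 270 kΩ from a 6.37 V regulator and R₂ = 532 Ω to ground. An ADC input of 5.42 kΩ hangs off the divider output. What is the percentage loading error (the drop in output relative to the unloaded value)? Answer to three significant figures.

The divider's output (Thévenin) resistance is R₁‖R₂ = 531.0 Ω.
Fractional drop under load = R_th/(R_th + R_L) = 531.0 / (531.0 + 5420) = 0.08922.
So the output falls by 8.92 %.

8.92 %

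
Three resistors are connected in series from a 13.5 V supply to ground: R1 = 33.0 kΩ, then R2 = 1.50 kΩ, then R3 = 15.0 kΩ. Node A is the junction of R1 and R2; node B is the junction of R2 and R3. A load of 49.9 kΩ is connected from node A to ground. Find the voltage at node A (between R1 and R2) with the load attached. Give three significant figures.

V ≈ 3.69 V

Below node A the series string R2+R3 = 16.50 kΩ sits in parallel with the 49.9 kΩ load: 12.40 kΩ.
V_A = 13.5 × 12.40/(33.0 + 12.40) = 3.69 V.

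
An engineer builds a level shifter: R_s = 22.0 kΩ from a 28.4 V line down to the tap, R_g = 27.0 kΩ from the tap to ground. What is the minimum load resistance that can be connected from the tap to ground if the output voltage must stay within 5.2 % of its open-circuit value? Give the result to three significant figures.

Output resistance R_th = R_s‖R_g = (22.0 × 27.0)/49.00 = 12.12 kΩ.
The fractional drop is R_th/(R_th + R_L); requiring this ≤ 0.0520 gives R_L ≥ R_th(1/0.0520 − 1) = 12.12 × 18.23 = 221 kΩ.

R_L(min) ≈ 221 kΩ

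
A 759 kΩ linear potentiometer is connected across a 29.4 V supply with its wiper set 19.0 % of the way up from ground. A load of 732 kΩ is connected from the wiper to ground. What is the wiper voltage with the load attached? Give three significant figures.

The wiper splits the pot into (1−α)R = 614.8 kΩ above and αR = 144.2 kΩ below.
Lower section ‖ load = 120.5 kΩ.
V_wiper = 29.4 × 120.5/(614.8 + 120.5) = 4.82 V.

V ≈ 4.82 V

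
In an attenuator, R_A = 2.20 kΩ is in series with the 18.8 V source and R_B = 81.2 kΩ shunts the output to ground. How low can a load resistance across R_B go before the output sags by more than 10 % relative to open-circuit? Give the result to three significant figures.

R_L(min) ≈ 19.3 kΩ

Output resistance R_th = R_A‖R_B = (2.20 × 81.2)/83.40 = 2.142 kΩ.
The fractional drop is R_th/(R_th + R_L); requiring this ≤ 0.100 gives R_L ≥ R_th(1/0.100 − 1) = 2.142 × 9.000 = 19.3 kΩ.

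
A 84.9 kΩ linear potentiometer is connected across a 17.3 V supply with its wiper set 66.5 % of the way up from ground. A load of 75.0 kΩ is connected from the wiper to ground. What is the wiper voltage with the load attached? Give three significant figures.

The wiper splits the pot into (1−α)R = 28.44 kΩ above and αR = 56.46 kΩ below.
Lower section ‖ load = 32.21 kΩ.
V_wiper = 17.3 × 32.21/(28.44 + 32.21) = 9.19 V.

V ≈ 9.19 V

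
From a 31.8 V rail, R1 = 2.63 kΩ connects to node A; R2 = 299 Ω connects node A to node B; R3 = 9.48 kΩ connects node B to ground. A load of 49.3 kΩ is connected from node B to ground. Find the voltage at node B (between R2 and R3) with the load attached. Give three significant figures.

At node B, R3 is in parallel with the load: R3‖R_L = 7951 Ω.
Below node A the resistance is R2 + (R3‖R_L) = 8250 Ω, so V_A = 31.8 × 8250/10880 = 24.11 V.
Then V_B = V_A × (R3‖R_L)/(R2 + R3‖R_L) = 24.11 × 7951/8250 = 23.2 V.

V ≈ 23.2 V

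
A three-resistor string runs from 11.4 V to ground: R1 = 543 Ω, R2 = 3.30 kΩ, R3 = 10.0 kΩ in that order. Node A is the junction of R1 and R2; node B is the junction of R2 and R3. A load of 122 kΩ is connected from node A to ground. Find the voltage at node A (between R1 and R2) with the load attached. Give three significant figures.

Below node A the series string R2+R3 = 13300 Ω sits in parallel with the 122000 Ω load: 11990 Ω.
V_A = 11.4 × 11990/(543 + 11990) = 10.9 V.

V ≈ 10.9 V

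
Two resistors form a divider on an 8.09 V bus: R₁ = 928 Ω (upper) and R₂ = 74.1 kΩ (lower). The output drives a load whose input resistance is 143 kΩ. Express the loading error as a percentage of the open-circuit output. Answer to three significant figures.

0.637 %

The divider's output (Thévenin) resistance is R₁‖R₂ = 916.5 Ω.
Fractional drop under load = R_th/(R_th + R_L) = 916.5 / (916.5 + 143000) = 0.006368.
So the output falls by 0.637 %.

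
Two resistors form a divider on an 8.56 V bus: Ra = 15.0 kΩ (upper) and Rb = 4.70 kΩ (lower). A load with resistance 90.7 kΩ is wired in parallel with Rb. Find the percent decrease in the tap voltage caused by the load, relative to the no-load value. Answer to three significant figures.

3.80 %

The divider's output (Thévenin) resistance is Ra‖Rb = 3.579 kΩ.
Fractional drop under load = R_th/(R_th + R_L) = 3.579 / (3.579 + 90.7) = 0.03796.
So the output falls by 3.80 %.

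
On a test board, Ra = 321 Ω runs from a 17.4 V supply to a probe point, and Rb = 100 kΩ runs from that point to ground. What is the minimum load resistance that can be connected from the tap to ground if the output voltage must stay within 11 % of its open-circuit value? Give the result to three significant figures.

Output resistance R_th = Ra‖Rb = (321 × 100000)/100300 = 320.0 Ω.
The fractional drop is R_th/(R_th + R_L); requiring this ≤ 0.110 gives R_L ≥ R_th(1/0.110 − 1) = 320.0 × 8.091 = 2.59 kΩ.

R_L(min) ≈ 2.59 kΩ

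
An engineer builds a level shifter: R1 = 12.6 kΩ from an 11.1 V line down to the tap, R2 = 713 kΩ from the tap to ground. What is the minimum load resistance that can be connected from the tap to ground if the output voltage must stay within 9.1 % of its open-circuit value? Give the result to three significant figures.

Output resistance R_th = R1‖R2 = (12.6 × 713)/725.6 = 12.38 kΩ.
The fractional drop is R_th/(R_th + R_L); requiring this ≤ 0.0910 gives R_L ≥ R_th(1/0.0910 − 1) = 12.38 × 9.989 = 124 kΩ.

R_L(min) ≈ 124 kΩ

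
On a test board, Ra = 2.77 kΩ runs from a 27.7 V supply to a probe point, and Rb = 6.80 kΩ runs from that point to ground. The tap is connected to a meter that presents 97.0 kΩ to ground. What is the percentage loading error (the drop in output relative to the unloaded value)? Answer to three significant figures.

The divider's output (Thévenin) resistance is Ra‖Rb = 1.968 kΩ.
Fractional drop under load = R_th/(R_th + R_L) = 1.968 / (1.968 + 97.0) = 0.01989.
So the output falls by 1.99 %.

1.99 %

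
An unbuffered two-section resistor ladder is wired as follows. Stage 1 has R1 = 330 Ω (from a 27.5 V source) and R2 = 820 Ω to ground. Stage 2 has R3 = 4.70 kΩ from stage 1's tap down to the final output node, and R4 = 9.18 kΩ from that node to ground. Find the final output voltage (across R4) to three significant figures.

Stage 2 presents R3+R4 = 13880 Ω as a load on stage 1's tap.
Stage 1's lower leg becomes R2‖(R3+R4) = 774.3 Ω, so V_mid = 27.5 × 774.3/1104 = 19.28 V.
Stage 2 is itself unloaded: V_out = V_mid × R4/(R3+R4) = 19.28 × 9180/13880 = 12.8 V.

V_out ≈ 12.8 V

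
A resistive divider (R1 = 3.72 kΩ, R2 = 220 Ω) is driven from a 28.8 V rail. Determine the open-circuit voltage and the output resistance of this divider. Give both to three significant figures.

V_th = 1.61 V, R_th = 208 Ω

V_th is the open-circuit tap voltage: 28.8 × 220/(3720 + 220) = 1.61 V.
With the supply zeroed, R1 and R2 appear in parallel from the tap: R_th = R1‖R2 = (3720 × 220)/3940 = 208 Ω.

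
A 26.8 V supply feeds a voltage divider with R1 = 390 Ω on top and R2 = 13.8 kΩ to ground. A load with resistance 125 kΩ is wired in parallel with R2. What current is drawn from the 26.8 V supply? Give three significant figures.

I ≈ 2.09 mA

R2‖R_L = 12430 Ω, so the source sees R1 + R2‖R_L = 12820 Ω.
I = 26.8 V / 12820 Ω = 2.09 mA.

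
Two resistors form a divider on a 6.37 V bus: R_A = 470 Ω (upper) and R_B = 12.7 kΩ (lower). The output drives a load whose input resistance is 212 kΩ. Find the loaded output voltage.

V_out ≈ 6.13 V

The load sits in parallel with R_B: R_B‖R_L = (12700 × 212000) / (12700 + 212000) = 11980 Ω.
V_out = 6.37 × 11980 / (470 + 11980) = 6.37 × 11980/12450 = 6.13 V.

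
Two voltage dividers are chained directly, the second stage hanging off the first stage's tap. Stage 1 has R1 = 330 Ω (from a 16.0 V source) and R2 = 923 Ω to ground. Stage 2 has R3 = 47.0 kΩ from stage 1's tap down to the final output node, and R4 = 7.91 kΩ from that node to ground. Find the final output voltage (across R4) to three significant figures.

V_out ≈ 1.69 V

Stage 2 presents R3+R4 = 54910 Ω as a load on stage 1's tap.
Stage 1's lower leg becomes R2‖(R3+R4) = 907.7 Ω, so V_mid = 16.0 × 907.7/1238 = 11.73 V.
Stage 2 is itself unloaded: V_out = V_mid × R4/(R3+R4) = 11.73 × 7910/54910 = 1.69 V.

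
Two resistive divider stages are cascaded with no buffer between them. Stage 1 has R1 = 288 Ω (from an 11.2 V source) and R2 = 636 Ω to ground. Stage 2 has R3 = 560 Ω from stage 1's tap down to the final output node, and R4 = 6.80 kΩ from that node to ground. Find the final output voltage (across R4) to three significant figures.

V_out ≈ 6.94 V

Stage 2 presents R3+R4 = 7360 Ω as a load on stage 1's tap.
Stage 1's lower leg becomes R2‖(R3+R4) = 585.4 Ω, so V_mid = 11.2 × 585.4/873.4 = 7.507 V.
Stage 2 is itself unloaded: V_out = V_mid × R4/(R3+R4) = 7.507 × 6800/7360 = 6.94 V.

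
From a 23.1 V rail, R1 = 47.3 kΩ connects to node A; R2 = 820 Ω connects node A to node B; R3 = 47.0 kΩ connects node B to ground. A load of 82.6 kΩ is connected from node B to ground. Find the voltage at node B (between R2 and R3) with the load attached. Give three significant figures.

At node B, R3 is in parallel with the load: R3‖R_L = 29960 Ω.
Below node A the resistance is R2 + (R3‖R_L) = 30780 Ω, so V_A = 23.1 × 30780/78080 = 9.105 V.
Then V_B = V_A × (R3‖R_L)/(R2 + R3‖R_L) = 9.105 × 29960/30780 = 8.86 V.

V ≈ 8.86 V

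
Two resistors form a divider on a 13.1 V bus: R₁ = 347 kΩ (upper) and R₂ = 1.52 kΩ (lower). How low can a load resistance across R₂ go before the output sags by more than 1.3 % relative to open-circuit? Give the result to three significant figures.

Output resistance R_th = R₁‖R₂ = (347 × 1.52)/348.5 = 1.513 kΩ.
The fractional drop is R_th/(R_th + R_L); requiring this ≤ 0.0130 gives R_L ≥ R_th(1/0.0130 − 1) = 1.513 × 75.92 = 115 kΩ.

R_L(min) ≈ 115 kΩ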